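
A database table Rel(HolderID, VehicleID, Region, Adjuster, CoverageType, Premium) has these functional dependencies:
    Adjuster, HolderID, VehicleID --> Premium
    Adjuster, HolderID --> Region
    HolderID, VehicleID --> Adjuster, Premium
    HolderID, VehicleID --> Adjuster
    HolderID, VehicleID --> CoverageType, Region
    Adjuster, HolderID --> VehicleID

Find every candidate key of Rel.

Attributes never on any right-hand side: {HolderID} — every candidate key must contain it.
{Adjuster, HolderID}⁺ = {Adjuster, CoverageType, HolderID, Premium, Region, VehicleID}, which is every attribute, so {Adjuster, HolderID} is a candidate key.
{HolderID, VehicleID}⁺ = {Adjuster, CoverageType, HolderID, Premium, Region, VehicleID}, which is every attribute, so {HolderID, VehicleID} is a candidate key.
These are minimal and exhaustive — every other superkey contains one of them.

{Adjuster, HolderID}, {HolderID, VehicleID}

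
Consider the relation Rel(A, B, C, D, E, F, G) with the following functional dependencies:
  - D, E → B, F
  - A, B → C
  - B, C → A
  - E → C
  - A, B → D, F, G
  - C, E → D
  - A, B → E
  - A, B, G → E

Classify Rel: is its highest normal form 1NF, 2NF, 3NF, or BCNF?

Candidate keys: {A, B}, {B, C}, {E}. Prime attributes: {A, B, C, E}.
The left-hand side of every FD is a superkey, so BCNF is satisfied.

BCNF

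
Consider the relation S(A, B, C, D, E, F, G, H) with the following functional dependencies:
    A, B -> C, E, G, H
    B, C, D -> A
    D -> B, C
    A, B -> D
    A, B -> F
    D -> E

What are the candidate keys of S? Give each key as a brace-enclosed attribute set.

{A, B}, {D}

{D} is a candidate key since {D}⁺ = {A, B, C, D, E, F, G, H} covers every attribute.
{A, B} is a candidate key since {A, B}⁺ = {A, B, C, D, E, F, G, H} covers every attribute.
These are minimal and exhaustive — every other superkey contains one of them.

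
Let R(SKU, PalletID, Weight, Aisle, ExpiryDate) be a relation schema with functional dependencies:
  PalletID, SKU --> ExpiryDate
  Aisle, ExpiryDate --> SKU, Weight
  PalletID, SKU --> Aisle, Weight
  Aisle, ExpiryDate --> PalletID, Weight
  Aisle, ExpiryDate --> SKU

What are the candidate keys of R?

Closure of {Aisle, ExpiryDate} is {Aisle, ExpiryDate, PalletID, SKU, Weight}, the whole schema; {Aisle, ExpiryDate} is a candidate key.
Closure of {PalletID, SKU} is {Aisle, ExpiryDate, PalletID, SKU, Weight}, the whole schema; {PalletID, SKU} is a candidate key.
These are minimal and exhaustive — every other superkey contains one of them.

{Aisle, ExpiryDate}, {PalletID, SKU}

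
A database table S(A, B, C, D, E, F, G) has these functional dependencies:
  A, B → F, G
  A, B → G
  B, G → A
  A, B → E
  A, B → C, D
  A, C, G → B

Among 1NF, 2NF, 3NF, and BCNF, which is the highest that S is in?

Candidate keys: {A, B}, {A, C, G}, {B, G}. Prime attributes: {A, B, C, G}.
The left-hand side of every FD is a superkey, so BCNF is satisfied.

BCNF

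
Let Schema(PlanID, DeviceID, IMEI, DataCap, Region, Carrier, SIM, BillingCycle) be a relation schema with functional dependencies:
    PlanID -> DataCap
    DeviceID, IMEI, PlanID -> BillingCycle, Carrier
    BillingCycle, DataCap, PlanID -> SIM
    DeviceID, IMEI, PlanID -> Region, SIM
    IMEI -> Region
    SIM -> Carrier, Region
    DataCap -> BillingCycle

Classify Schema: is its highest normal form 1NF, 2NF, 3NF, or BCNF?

1NF

Candidate key: {DeviceID, IMEI, PlanID}. Prime attributes: {DeviceID, IMEI, PlanID}.
PlanID -> DataCap: {PlanID}⁺ = {BillingCycle, Carrier, DataCap, PlanID, Region, SIM}, which is not all of the attributes, so the left side is not a superkey — BCNF is violated.
Because {DataCap} is non-prime and the left side of PlanID -> DataCap is not a superkey, the relation is not in 3NF.
{IMEI} is a proper subset of the key {DeviceID, IMEI, PlanID}, and {IMEI}⁺ contains the non-prime attribute {Region} — a partial dependency, so 2NF is violated.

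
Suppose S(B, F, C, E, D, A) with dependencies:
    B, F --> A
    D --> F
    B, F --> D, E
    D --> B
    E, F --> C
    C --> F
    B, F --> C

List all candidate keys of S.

Closure of {D} is {A, B, C, D, E, F}, the whole schema; {D} is a candidate key.
Closure of {B, C} is {A, B, C, D, E, F}, the whole schema; {B, C} is a candidate key.
Closure of {B, F} is {A, B, C, D, E, F}, the whole schema; {B, F} is a candidate key.
These are minimal and exhaustive — every other superkey contains one of them.

{B, C}, {B, F}, {D}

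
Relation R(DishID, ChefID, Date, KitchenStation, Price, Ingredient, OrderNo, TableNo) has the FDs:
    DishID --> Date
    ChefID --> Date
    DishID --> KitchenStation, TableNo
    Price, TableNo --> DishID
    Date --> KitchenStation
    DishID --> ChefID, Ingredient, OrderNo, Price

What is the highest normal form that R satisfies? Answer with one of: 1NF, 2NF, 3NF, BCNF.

Candidate keys: {DishID}, {Price, TableNo}. Prime attributes: {DishID, Price, TableNo}.
ChefID --> Date breaks BCNF: {ChefID}⁺ = {ChefID, Date, KitchenStation}, so {ChefID} is not a superkey.
ChefID --> Date has non-prime {Date} on the right and a non-superkey on the left, so 3NF fails.
No proper subset of a key has a non-prime attribute in its closure, so there is no partial dependency; 2NF holds.

2NF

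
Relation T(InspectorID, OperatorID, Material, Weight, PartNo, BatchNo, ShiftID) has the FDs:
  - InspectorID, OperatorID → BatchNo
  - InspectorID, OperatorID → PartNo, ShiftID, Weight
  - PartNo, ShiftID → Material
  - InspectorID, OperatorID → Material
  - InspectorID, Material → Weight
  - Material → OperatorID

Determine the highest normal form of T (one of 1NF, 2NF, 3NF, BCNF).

3NF

Candidate keys: {InspectorID, Material}, {InspectorID, OperatorID}, {InspectorID, PartNo, ShiftID}. Prime attributes: {InspectorID, Material, OperatorID, PartNo, ShiftID}.
For PartNo, ShiftID → Material we have {PartNo, ShiftID}⁺ = {Material, OperatorID, PartNo, ShiftID}; {PartNo, ShiftID} is not a superkey, so BCNF fails.
But every attribute on its right side ({Material}) is prime, and the same holds for every other non-superkey FD, so 3NF still holds.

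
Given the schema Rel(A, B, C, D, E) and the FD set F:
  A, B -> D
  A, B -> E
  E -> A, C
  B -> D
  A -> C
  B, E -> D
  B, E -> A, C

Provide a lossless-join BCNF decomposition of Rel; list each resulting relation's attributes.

Candidate keys of the original relation: {A, B}, {B, E}.
In {A, B, C, D, E}, {E} is not a superkey ({E}⁺ restricted to this set is {A, C, E}), so split on E -> A, C into {A, C, E} and {B, D, E}.
In {A, C, E}, {A} is not a superkey ({A}⁺ restricted to this set is {A, C}), so split on A -> C into {A, C} and {A, E}.
{A, C}: every determinant is a superkey — BCNF.
{A, E}: every determinant is a superkey — BCNF.
In {B, D, E}, {B} is not a superkey ({B}⁺ restricted to this set is {B, D}), so split on B -> D into {B, D} and {B, E}.
{B, D}: every determinant is a superkey — BCNF.
{B, E}: every determinant is a superkey — BCNF.

{A, C}; {A, E}; {B, D}; {B, E}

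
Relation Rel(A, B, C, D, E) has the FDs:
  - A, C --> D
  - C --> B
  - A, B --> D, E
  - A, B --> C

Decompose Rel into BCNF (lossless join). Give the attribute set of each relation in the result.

Candidate keys of the original relation: {A, B}, {A, C}.
In {A, B, C, D, E}, {C} is not a superkey ({C}⁺ restricted to this set is {B, C}), so split on C --> B into {B, C} and {A, C, D, E}.
{B, C} is in BCNF.
{A, C, D, E} is in BCNF.

{A, C, D, E}; {B, C}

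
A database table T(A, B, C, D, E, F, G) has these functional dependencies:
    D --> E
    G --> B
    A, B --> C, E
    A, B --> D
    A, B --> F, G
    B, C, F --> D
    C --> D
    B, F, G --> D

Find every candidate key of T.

No FD produces {A}, so it must be in every candidate key.
{A, B}⁺ = {A, B, C, D, E, F, G} — all of the relation — so {A, B} is a candidate key.
{A, G}⁺ = {A, B, C, D, E, F, G} — all of the relation — so {A, G} is a candidate key.
These are minimal and exhaustive — every other superkey contains one of them.

{A, B}, {A, G}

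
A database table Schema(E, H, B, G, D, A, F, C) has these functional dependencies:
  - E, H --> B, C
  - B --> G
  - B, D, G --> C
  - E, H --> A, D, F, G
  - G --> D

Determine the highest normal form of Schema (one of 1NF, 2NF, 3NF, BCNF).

Candidate key: {E, H}. Prime attributes: {E, H}.
B --> G breaks BCNF: {B}⁺ = {B, C, D, G}, so {B} is not a superkey.
Because {G} is non-prime and the left side of B --> G is not a superkey, the relation is not in 3NF.
No non-prime attribute depends on a proper subset of any candidate key, so 2NF holds.

2NF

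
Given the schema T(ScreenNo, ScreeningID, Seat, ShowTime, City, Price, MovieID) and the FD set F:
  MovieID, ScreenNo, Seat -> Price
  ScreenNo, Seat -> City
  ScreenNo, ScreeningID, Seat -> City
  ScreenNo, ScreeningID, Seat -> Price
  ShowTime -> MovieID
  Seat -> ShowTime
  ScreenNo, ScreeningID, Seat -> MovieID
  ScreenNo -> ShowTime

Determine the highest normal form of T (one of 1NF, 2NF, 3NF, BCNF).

1NF

Candidate key: {ScreenNo, ScreeningID, Seat}. Prime attributes: {ScreenNo, ScreeningID, Seat}.
For MovieID, ScreenNo, Seat -> Price we have {MovieID, ScreenNo, Seat}⁺ = {City, MovieID, Price, ScreenNo, Seat, ShowTime}; {MovieID, ScreenNo, Seat} is not a superkey, so BCNF fails.
Because {Price} is non-prime and the left side of MovieID, ScreenNo, Seat -> Price is not a superkey, the relation is not in 3NF.
The proper key subset {ScreenNo} of {ScreenNo, ScreeningID, Seat} determines non-prime {MovieID, ShowTime}, so the relation is not even in 2NF.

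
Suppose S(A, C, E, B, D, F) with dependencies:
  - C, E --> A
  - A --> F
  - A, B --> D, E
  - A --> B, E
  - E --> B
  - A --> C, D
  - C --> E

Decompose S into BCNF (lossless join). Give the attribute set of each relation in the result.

Candidate keys of the original relation: {A}, {C}.
Within {A, B, C, D, E, F}: {E}⁺ ∩ {A, B, C, D, E, F} = {B, E}, not the whole set, so E --> B violates BCNF; decompose into {B, E} and {A, C, D, E, F}.
{B, E}: every determinant is a superkey — BCNF.
{A, C, D, E, F}: every determinant is a superkey — BCNF.

{A, C, D, E, F}; {B, E}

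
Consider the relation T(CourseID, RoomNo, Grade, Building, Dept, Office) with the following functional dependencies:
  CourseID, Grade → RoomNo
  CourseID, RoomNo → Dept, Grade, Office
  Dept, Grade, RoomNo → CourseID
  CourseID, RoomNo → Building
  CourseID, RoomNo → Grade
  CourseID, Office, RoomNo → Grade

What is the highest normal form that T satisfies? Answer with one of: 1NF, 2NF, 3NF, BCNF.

Candidate keys: {CourseID, Grade}, {CourseID, RoomNo}, {Dept, Grade, RoomNo}. Prime attributes: {CourseID, Dept, Grade, RoomNo}.
The left-hand side of every FD is a superkey, so BCNF is satisfied.

BCNF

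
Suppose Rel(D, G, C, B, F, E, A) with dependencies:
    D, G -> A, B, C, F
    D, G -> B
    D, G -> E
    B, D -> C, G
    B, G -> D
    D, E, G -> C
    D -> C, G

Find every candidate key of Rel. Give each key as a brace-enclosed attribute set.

{B, G}, {D}

{D}⁺ = {A, B, C, D, E, F, G} — all of the relation — so {D} is a candidate key.
{B, G}⁺ = {A, B, C, D, E, F, G} — all of the relation — so {B, G} is a candidate key.
These are minimal and exhaustive — every other superkey contains one of them.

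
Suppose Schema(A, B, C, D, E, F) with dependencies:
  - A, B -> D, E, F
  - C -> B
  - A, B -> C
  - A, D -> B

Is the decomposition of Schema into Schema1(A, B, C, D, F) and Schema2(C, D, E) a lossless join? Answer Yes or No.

The shared attributes are {C, D} and {C, D}⁺ = {B, C, D}.
Schema1 ⊄ {B, C, D} and Schema2 ⊄ {B, C, D}, so the split is lossy.

No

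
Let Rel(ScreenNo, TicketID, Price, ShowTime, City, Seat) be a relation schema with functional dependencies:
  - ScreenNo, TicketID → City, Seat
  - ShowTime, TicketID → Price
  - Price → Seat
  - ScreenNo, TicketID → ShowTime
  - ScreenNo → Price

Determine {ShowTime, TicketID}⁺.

Start with {ShowTime, TicketID}.
ShowTime, TicketID → Price applies; add {Price} → now {Price, ShowTime, TicketID}.
Price → Seat applies; add {Seat} → now {Price, Seat, ShowTime, TicketID}.
No further FD applies.

{Price, Seat, ShowTime, TicketID}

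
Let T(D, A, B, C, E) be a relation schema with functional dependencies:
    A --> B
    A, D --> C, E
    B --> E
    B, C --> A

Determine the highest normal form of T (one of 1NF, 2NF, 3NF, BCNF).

1NF

Candidate keys: {A, D}, {B, C, D}. Prime attributes: {A, B, C, D}.
For A --> B we have {A}⁺ = {A, B, E}; {A} is not a superkey, so BCNF fails.
Because {E} is non-prime and the left side of B --> E is not a superkey, the relation is not in 3NF.
Since {A} ⊂ {A, D} and {A}⁺ ⊇ {E} with {E} non-prime, there is a partial dependency; 2NF fails.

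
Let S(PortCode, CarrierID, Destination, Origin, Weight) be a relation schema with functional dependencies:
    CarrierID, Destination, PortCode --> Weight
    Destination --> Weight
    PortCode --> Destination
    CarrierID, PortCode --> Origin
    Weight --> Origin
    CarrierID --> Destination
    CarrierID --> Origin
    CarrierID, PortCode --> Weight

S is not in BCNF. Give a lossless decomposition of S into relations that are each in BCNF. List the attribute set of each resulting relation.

Candidate key of the original relation: {CarrierID, PortCode}.
In {CarrierID, Destination, Origin, PortCode, Weight}, {Destination} is not a superkey ({Destination}⁺ restricted to this set is {Destination, Origin, Weight}), so split on Destination --> Origin, Weight into {Destination, Origin, Weight} and {CarrierID, Destination, PortCode}.
In {Destination, Origin, Weight}, {Weight} is not a superkey ({Weight}⁺ restricted to this set is {Origin, Weight}), so split on Weight --> Origin into {Origin, Weight} and {Destination, Weight}.
{Origin, Weight} is in BCNF.
{Destination, Weight} is in BCNF.
In {CarrierID, Destination, PortCode}, {PortCode} is not a superkey ({PortCode}⁺ restricted to this set is {Destination, PortCode}), so split on PortCode --> Destination into {Destination, PortCode} and {CarrierID, PortCode}.
{Destination, PortCode} is in BCNF.
{CarrierID, PortCode} is in BCNF.

{CarrierID, PortCode}; {Destination, PortCode}; {Destination, Weight}; {Origin, Weight}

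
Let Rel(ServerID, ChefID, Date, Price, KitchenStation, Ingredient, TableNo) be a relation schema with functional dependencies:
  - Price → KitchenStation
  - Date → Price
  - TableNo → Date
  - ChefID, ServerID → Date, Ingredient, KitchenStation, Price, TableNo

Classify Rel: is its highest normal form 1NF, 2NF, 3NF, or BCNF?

2NF

Candidate key: {ChefID, ServerID}. Prime attributes: {ChefID, ServerID}.
Price → KitchenStation breaks BCNF: {Price}⁺ = {KitchenStation, Price}, so {Price} is not a superkey.
Price → KitchenStation determines the non-prime attribute {KitchenStation} from a non-superkey — 3NF is violated.
Checking every proper subset of each key, none determines a non-prime attribute — 2NF is satisfied.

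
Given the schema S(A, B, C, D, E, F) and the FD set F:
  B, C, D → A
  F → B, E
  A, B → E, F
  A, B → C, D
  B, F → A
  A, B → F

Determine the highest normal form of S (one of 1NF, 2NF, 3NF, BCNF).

BCNF

Candidate keys: {A, B}, {B, C, D}, {F}. Prime attributes: {A, B, C, D, F}.
The left-hand side of every FD is a superkey, so BCNF is satisfied.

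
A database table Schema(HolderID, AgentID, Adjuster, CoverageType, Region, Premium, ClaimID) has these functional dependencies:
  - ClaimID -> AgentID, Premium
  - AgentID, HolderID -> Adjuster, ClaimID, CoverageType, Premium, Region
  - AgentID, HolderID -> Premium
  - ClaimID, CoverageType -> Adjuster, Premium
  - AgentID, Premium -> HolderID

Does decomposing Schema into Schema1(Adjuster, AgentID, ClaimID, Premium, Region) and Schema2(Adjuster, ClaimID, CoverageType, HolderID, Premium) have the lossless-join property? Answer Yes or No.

Yes

The shared attributes are {Adjuster, ClaimID, Premium} and {Adjuster, ClaimID, Premium}⁺ = {Adjuster, AgentID, ClaimID, CoverageType, HolderID, Premium, Region}.
This includes all of Schema1, so the common attributes are a superkey of Schema1 — the join is lossless.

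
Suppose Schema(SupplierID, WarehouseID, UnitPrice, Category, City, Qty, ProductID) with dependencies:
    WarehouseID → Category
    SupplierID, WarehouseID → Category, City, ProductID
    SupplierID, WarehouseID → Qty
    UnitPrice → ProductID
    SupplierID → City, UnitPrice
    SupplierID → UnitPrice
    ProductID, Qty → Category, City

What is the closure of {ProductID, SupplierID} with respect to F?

{City, ProductID, SupplierID, UnitPrice}

Start with {ProductID, SupplierID}.
SupplierID → City, UnitPrice applies; add {City, UnitPrice} → now {City, ProductID, SupplierID, UnitPrice}.
No further FD applies.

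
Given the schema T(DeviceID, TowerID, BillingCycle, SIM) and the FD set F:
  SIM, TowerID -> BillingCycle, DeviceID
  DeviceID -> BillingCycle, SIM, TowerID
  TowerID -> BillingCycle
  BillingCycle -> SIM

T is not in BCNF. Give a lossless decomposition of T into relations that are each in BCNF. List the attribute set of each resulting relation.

Candidate keys of the original relation: {DeviceID}, {TowerID}.
In {BillingCycle, DeviceID, SIM, TowerID}, {BillingCycle} is not a superkey ({BillingCycle}⁺ restricted to this set is {BillingCycle, SIM}), so split on BillingCycle -> SIM into {BillingCycle, SIM} and {BillingCycle, DeviceID, TowerID}.
{BillingCycle, SIM}: every determinant is a superkey — BCNF.
{BillingCycle, DeviceID, TowerID}: every determinant is a superkey — BCNF.

{BillingCycle, DeviceID, TowerID}; {BillingCycle, SIM}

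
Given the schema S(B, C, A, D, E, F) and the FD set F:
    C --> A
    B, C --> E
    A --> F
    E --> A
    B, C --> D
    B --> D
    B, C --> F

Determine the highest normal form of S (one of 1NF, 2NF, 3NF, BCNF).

Candidate key: {B, C}. Prime attributes: {B, C}.
C --> A breaks BCNF: {C}⁺ = {A, C, F}, so {C} is not a superkey.
C --> A has non-prime {A} on the right and a non-superkey on the left, so 3NF fails.
{B} is a proper subset of the key {B, C}, and {B}⁺ contains the non-prime attribute {D} — a partial dependency, so 2NF is violated.

1NF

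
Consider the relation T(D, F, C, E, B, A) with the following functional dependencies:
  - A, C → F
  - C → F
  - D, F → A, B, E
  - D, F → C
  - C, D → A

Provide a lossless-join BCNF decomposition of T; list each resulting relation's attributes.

Candidate keys of the original relation: {C, D}, {D, F}.
{A, B, C, D, E, F}: {A, C} determines {A, C, F} here but is not a superkey — split on A, C → F, giving {A, C, F} and {A, B, C, D, E}.
{A, C, F}: {C} determines {C, F} here but is not a superkey — split on C → F, giving {C, F} and {A, C}.
{C, F} has no BCNF violation.
{A, C} has no BCNF violation.
{A, B, C, D, E} has no BCNF violation.

{A, B, C, D, E}; {C, F}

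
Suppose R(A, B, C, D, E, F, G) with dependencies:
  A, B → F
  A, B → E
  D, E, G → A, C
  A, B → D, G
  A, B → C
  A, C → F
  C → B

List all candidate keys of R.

{A, B}⁺ = {A, B, C, D, E, F, G} — all of the relation — so {A, B} is a candidate key.
{A, C}⁺ = {A, B, C, D, E, F, G} — all of the relation — so {A, C} is a candidate key.
{D, E, G}⁺ = {A, B, C, D, E, F, G} — all of the relation — so {D, E, G} is a candidate key.
These are minimal and exhaustive — every other superkey contains one of them.

{A, B}, {A, C}, {D, E, G}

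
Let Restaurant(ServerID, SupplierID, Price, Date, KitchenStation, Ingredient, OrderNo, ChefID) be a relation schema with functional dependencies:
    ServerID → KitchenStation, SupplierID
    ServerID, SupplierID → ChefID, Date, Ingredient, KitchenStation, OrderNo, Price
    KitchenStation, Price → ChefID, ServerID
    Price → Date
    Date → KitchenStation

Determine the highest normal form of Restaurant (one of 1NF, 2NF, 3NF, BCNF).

Candidate keys: {Price}, {ServerID}. Prime attributes: {Price, ServerID}.
Date → KitchenStation: {Date}⁺ = {Date, KitchenStation}, which is not all of the attributes, so the left side is not a superkey — BCNF is violated.
Date → KitchenStation determines the non-prime attribute {KitchenStation} from a non-superkey — 3NF is violated.
With only single-attribute keys there can be no partial dependency, so 2NF holds.

2NF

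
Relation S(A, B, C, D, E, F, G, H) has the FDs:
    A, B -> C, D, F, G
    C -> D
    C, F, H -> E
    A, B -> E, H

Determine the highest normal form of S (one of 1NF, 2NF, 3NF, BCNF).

2NF

Candidate key: {A, B}. Prime attributes: {A, B}.
C -> D breaks BCNF: {C}⁺ = {C, D}, so {C} is not a superkey.
C -> D determines the non-prime attribute {D} from a non-superkey — 3NF is violated.
No non-prime attribute depends on a proper subset of any candidate key, so 2NF holds.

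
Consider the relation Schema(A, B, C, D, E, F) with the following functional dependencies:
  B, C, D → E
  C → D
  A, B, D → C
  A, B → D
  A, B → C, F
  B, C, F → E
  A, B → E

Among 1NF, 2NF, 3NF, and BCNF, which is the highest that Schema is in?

Candidate key: {A, B}. Prime attributes: {A, B}.
For B, C, D → E we have {B, C, D}⁺ = {B, C, D, E}; {B, C, D} is not a superkey, so BCNF fails.
B, C, D → E has non-prime {E} on the right and a non-superkey on the left, so 3NF fails.
Checking every proper subset of each key, none determines a non-prime attribute — 2NF is satisfied.

2NF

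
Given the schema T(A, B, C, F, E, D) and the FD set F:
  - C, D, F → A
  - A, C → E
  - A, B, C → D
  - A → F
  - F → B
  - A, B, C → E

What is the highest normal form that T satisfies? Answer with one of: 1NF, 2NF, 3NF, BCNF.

Candidate keys: {A, C}, {C, D, F}. Prime attributes: {A, C, D, F}.
A → F breaks BCNF: {A}⁺ = {A, B, F}, so {A} is not a superkey.
Because {B} is non-prime and the left side of F → B is not a superkey, the relation is not in 3NF.
Since {A} ⊂ {A, C} and {A}⁺ ⊇ {B} with {B} non-prime, there is a partial dependency; 2NF fails.

1NF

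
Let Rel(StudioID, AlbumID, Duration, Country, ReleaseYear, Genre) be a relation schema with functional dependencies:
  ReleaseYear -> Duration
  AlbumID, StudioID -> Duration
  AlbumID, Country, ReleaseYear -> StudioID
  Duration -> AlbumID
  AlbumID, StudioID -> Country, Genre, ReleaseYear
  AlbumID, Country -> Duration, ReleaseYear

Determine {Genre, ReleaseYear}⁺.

Start with {Genre, ReleaseYear}.
ReleaseYear -> Duration applies; add {Duration} → now {Duration, Genre, ReleaseYear}.
Duration -> AlbumID applies; add {AlbumID} → now {AlbumID, Duration, Genre, ReleaseYear}.
No further FD applies.

{AlbumID, Duration, Genre, ReleaseYear}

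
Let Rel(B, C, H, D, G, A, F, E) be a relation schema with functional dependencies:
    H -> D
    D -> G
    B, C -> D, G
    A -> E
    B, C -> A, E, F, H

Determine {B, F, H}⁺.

{B, D, F, G, H}

Start with {B, F, H}.
H -> D applies; add {D} → now {B, D, F, H}.
D -> G applies; add {G} → now {B, D, F, G, H}.
No further FD applies.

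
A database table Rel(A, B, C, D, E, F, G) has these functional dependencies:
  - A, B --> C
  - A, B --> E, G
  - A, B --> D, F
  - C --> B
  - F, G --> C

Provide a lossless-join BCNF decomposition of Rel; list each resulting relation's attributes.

{A, D, E, F, G}; {B, C}; {C, F, G}

Candidate keys of the original relation: {A, B}, {A, C}, {A, F, G}.
In {A, B, C, D, E, F, G}, {C} is not a superkey ({C}⁺ restricted to this set is {B, C}), so split on C --> B into {B, C} and {A, C, D, E, F, G}.
{B, C} is in BCNF.
In {A, C, D, E, F, G}, {F, G} is not a superkey ({F, G}⁺ restricted to this set is {C, F, G}), so split on F, G --> C into {C, F, G} and {A, D, E, F, G}.
{C, F, G} is in BCNF.
{A, D, E, F, G} is in BCNF.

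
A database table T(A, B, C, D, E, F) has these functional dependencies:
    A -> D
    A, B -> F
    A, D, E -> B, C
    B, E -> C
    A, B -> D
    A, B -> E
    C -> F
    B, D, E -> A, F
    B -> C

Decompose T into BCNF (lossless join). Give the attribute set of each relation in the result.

{A, B, E}; {A, D}; {B, C}; {C, F}

Candidate keys of the original relation: {A, B}, {A, E}, {B, D, E}.
Within {A, B, C, D, E, F}: {A}⁺ ∩ {A, B, C, D, E, F} = {A, D}, not the whole set, so A -> D violates BCNF; decompose into {A, D} and {A, B, C, E, F}.
{A, D} has no BCNF violation.
Within {A, B, C, E, F}: {B, E}⁺ ∩ {A, B, C, E, F} = {B, C, E, F}, not the whole set, so B, E -> C, F violates BCNF; decompose into {B, C, E, F} and {A, B, E}.
Within {B, C, E, F}: {C}⁺ ∩ {B, C, E, F} = {C, F}, not the whole set, so C -> F violates BCNF; decompose into {C, F} and {B, C, E}.
{C, F} has no BCNF violation.
Within {B, C, E}: {B}⁺ ∩ {B, C, E} = {B, C}, not the whole set, so B -> C violates BCNF; decompose into {B, C} and {B, E}.
{B, C} has no BCNF violation.
{B, E} has no BCNF violation.
{A, B, E} has no BCNF violation.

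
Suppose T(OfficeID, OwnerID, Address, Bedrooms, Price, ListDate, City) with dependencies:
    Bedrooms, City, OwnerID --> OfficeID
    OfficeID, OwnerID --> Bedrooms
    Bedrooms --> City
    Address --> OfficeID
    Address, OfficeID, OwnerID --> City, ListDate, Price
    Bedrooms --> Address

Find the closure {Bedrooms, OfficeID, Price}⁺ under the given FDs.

{Address, Bedrooms, City, OfficeID, Price}

Start with {Bedrooms, OfficeID, Price}.
Bedrooms --> City applies; add {City} → now {Bedrooms, City, OfficeID, Price}.
Bedrooms --> Address applies; add {Address} → now {Address, Bedrooms, City, OfficeID, Price}.
No further FD applies.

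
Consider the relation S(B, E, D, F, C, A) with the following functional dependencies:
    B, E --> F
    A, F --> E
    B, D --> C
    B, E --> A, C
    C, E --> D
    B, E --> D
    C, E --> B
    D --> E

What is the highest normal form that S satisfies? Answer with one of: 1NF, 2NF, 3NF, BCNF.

3NF

Candidate keys: {A, B, F}, {A, C, F}, {B, D}, {B, E}, {C, D}, {C, E}. Prime attributes: {A, B, C, D, E, F}.
A, F --> E: {A, F}⁺ = {A, E, F}, which is not all of the attributes, so the left side is not a superkey — BCNF is violated.
Since {E} ⊆ prime attributes and every other non-superkey FD also has a prime right side, the schema is in 3NF.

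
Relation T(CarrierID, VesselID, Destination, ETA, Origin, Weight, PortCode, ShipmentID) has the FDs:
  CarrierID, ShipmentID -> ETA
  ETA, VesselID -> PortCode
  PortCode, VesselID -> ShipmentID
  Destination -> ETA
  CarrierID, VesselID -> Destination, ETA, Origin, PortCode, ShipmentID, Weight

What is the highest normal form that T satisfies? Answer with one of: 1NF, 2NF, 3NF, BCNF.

2NF

Candidate key: {CarrierID, VesselID}. Prime attributes: {CarrierID, VesselID}.
CarrierID, ShipmentID -> ETA breaks BCNF: {CarrierID, ShipmentID}⁺ = {CarrierID, ETA, ShipmentID}, so {CarrierID, ShipmentID} is not a superkey.
Because {ETA} is non-prime and the left side of CarrierID, ShipmentID -> ETA is not a superkey, the relation is not in 3NF.
No proper subset of a key has a non-prime attribute in its closure, so there is no partial dependency; 2NF holds.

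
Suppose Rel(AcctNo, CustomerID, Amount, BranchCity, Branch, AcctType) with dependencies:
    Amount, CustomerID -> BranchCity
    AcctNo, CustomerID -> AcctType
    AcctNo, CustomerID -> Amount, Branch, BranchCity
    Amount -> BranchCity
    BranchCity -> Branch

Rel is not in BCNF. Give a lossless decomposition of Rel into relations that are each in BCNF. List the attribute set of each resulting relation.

Candidate key of the original relation: {AcctNo, CustomerID}.
In {AcctNo, AcctType, Amount, Branch, BranchCity, CustomerID}, {Amount, CustomerID} is not a superkey ({Amount, CustomerID}⁺ restricted to this set is {Amount, Branch, BranchCity, CustomerID}), so split on Amount, CustomerID -> Branch, BranchCity into {Amount, Branch, BranchCity, CustomerID} and {AcctNo, AcctType, Amount, CustomerID}.
In {Amount, Branch, BranchCity, CustomerID}, {Amount} is not a superkey ({Amount}⁺ restricted to this set is {Amount, Branch, BranchCity}), so split on Amount -> Branch, BranchCity into {Amount, Branch, BranchCity} and {Amount, CustomerID}.
In {Amount, Branch, BranchCity}, {BranchCity} is not a superkey ({BranchCity}⁺ restricted to this set is {Branch, BranchCity}), so split on BranchCity -> Branch into {Branch, BranchCity} and {Amount, BranchCity}.
{Branch, BranchCity}: every determinant is a superkey — BCNF.
{Amount, BranchCity}: every determinant is a superkey — BCNF.
{Amount, CustomerID}: every determinant is a superkey — BCNF.
{AcctNo, AcctType, Amount, CustomerID}: every determinant is a superkey — BCNF.

{AcctNo, AcctType, Amount, CustomerID}; {Amount, BranchCity}; {Branch, BranchCity}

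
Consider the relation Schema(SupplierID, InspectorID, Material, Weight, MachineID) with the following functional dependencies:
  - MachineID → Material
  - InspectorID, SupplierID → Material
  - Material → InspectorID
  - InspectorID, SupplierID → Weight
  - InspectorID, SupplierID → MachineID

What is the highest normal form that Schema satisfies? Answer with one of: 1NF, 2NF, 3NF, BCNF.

Candidate keys: {InspectorID, SupplierID}, {MachineID, SupplierID}, {Material, SupplierID}. Prime attributes: {InspectorID, MachineID, Material, SupplierID}.
MachineID → Material breaks BCNF: {MachineID}⁺ = {InspectorID, MachineID, Material}, so {MachineID} is not a superkey.
But every attribute on its right side ({Material}) is prime, and the same holds for every other non-superkey FD, so 3NF still holds.

3NF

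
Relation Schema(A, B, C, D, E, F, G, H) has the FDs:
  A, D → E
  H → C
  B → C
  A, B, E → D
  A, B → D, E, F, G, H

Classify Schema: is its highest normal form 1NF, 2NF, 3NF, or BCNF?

Candidate key: {A, B}. Prime attributes: {A, B}.
A, D → E breaks BCNF: {A, D}⁺ = {A, D, E}, so {A, D} is not a superkey.
A, D → E determines the non-prime attribute {E} from a non-superkey — 3NF is violated.
Since {B} ⊂ {A, B} and {B}⁺ ⊇ {C} with {C} non-prime, there is a partial dependency; 2NF fails.

1NF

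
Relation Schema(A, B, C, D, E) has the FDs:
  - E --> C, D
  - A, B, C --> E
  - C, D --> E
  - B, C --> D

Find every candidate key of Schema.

{A, B, C}, {A, B, E}

Attributes never on any right-hand side: {A, B} — every candidate key must contain all of them.
{A, B, C} is a candidate key since {A, B, C}⁺ = {A, B, C, D, E} covers every attribute.
{A, B, E} is a candidate key since {A, B, E}⁺ = {A, B, C, D, E} covers every attribute.
Any other superkey properly contains one of these, so there are no further candidate keys.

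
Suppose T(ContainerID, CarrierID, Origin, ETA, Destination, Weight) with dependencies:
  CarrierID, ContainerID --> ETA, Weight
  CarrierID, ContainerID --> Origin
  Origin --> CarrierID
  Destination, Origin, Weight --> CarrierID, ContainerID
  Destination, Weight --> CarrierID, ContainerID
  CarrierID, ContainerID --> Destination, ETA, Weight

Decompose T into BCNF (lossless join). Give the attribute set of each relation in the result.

{CarrierID, Origin}; {ContainerID, Destination, ETA, Origin, Weight}

Candidate keys of the original relation: {CarrierID, ContainerID}, {ContainerID, Origin}, {Destination, Weight}.
Within {CarrierID, ContainerID, Destination, ETA, Origin, Weight}: {Origin}⁺ ∩ {CarrierID, ContainerID, Destination, ETA, Origin, Weight} = {CarrierID, Origin}, not the whole set, so Origin --> CarrierID violates BCNF; decompose into {CarrierID, Origin} and {ContainerID, Destination, ETA, Origin, Weight}.
{CarrierID, Origin} has no BCNF violation.
{ContainerID, Destination, ETA, Origin, Weight} has no BCNF violation.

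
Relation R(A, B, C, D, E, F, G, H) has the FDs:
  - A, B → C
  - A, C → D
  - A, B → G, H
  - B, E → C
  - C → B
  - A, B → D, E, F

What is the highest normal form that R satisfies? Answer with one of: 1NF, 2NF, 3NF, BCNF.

Candidate keys: {A, B}, {A, C}. Prime attributes: {A, B, C}.
B, E → C breaks BCNF: {B, E}⁺ = {B, C, E}, so {B, E} is not a superkey.
Since {C} ⊆ prime attributes and every other non-superkey FD also has a prime right side, the schema is in 3NF.

3NF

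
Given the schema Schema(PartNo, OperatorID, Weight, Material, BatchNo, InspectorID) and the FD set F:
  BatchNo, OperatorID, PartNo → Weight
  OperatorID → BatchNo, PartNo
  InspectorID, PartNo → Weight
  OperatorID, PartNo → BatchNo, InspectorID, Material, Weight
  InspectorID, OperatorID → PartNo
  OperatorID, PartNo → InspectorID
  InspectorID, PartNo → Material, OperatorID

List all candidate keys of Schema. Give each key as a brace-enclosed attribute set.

{InspectorID, PartNo}, {OperatorID}

{OperatorID}⁺ = {BatchNo, InspectorID, Material, OperatorID, PartNo, Weight} — all of the relation — so {OperatorID} is a candidate key.
{InspectorID, PartNo}⁺ = {BatchNo, InspectorID, Material, OperatorID, PartNo, Weight} — all of the relation — so {InspectorID, PartNo} is a candidate key.
Any other superkey properly contains one of these, so there are no further candidate keys.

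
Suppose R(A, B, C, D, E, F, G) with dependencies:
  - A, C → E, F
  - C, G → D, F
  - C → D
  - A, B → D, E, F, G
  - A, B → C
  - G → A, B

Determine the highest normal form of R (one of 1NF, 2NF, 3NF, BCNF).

Candidate keys: {A, B}, {G}. Prime attributes: {A, B, G}.
A, C → E, F breaks BCNF: {A, C}⁺ = {A, C, D, E, F}, so {A, C} is not a superkey.
A, C → E, F determines the non-prime attributes {E, F} from a non-superkey — 3NF is violated.
No non-prime attribute depends on a proper subset of any candidate key, so 2NF holds.

2NF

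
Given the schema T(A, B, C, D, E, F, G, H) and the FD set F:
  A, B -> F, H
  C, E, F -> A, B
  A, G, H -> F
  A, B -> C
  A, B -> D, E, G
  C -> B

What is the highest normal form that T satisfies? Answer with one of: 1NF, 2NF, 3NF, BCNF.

Candidate keys: {A, B}, {A, C}, {C, E, F}. Prime attributes: {A, B, C, E, F}.
A, G, H -> F breaks BCNF: {A, G, H}⁺ = {A, F, G, H}, so {A, G, H} is not a superkey.
But every attribute on its right side ({F}) is prime, and the same holds for every other non-superkey FD, so 3NF still holds.

3NF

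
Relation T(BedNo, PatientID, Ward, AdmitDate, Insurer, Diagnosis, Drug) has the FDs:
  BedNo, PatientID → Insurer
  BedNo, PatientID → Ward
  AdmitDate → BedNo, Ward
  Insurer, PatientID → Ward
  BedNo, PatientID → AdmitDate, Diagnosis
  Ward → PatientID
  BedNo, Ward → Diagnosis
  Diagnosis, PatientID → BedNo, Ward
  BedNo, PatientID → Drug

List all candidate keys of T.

{AdmitDate}, {BedNo, PatientID}, {BedNo, Ward}, {Diagnosis, PatientID}, {Diagnosis, Ward}

{AdmitDate}⁺ = {AdmitDate, BedNo, Diagnosis, Drug, Insurer, PatientID, Ward} — all of the relation — so {AdmitDate} is a candidate key.
{BedNo, PatientID}⁺ = {AdmitDate, BedNo, Diagnosis, Drug, Insurer, PatientID, Ward} — all of the relation — so {BedNo, PatientID} is a candidate key.
{BedNo, Ward}⁺ = {AdmitDate, BedNo, Diagnosis, Drug, Insurer, PatientID, Ward} — all of the relation — so {BedNo, Ward} is a candidate key.
{Diagnosis, PatientID}⁺ = {AdmitDate, BedNo, Diagnosis, Drug, Insurer, PatientID, Ward} — all of the relation — so {Diagnosis, PatientID} is a candidate key.
{Diagnosis, Ward}⁺ = {AdmitDate, BedNo, Diagnosis, Drug, Insurer, PatientID, Ward} — all of the relation — so {Diagnosis, Ward} is a candidate key.
No proper subset of any of these is a key, and no other minimal superkey exists.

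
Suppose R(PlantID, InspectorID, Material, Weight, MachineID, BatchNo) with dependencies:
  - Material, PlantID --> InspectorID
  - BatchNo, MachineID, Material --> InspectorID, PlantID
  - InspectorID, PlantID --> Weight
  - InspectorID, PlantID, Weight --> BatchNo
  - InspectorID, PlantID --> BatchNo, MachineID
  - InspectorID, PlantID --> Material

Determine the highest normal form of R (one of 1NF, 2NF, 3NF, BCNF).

Candidate keys: {BatchNo, MachineID, Material}, {InspectorID, PlantID}, {Material, PlantID}. Prime attributes: {BatchNo, InspectorID, MachineID, Material, PlantID}.
Every FD has a superkey on the left, so the relation is in BCNF.

BCNF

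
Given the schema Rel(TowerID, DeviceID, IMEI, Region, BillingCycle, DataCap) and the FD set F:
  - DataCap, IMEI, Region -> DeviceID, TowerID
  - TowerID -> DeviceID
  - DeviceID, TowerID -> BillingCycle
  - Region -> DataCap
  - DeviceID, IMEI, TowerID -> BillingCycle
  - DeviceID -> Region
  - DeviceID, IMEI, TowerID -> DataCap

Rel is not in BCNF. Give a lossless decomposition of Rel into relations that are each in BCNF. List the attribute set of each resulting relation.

{BillingCycle, DeviceID, TowerID}; {DataCap, Region}; {DeviceID, Region}; {IMEI, TowerID}

Candidate keys of the original relation: {DeviceID, IMEI}, {IMEI, Region}, {IMEI, TowerID}.
{BillingCycle, DataCap, DeviceID, IMEI, Region, TowerID}: {TowerID} determines {BillingCycle, DataCap, DeviceID, Region, TowerID} here but is not a superkey — split on TowerID -> BillingCycle, DataCap, DeviceID, Region, giving {BillingCycle, DataCap, DeviceID, Region, TowerID} and {IMEI, TowerID}.
{BillingCycle, DataCap, DeviceID, Region, TowerID}: {Region} determines {DataCap, Region} here but is not a superkey — split on Region -> DataCap, giving {DataCap, Region} and {BillingCycle, DeviceID, Region, TowerID}.
{DataCap, Region} has no BCNF violation.
{BillingCycle, DeviceID, Region, TowerID}: {DeviceID} determines {DeviceID, Region} here but is not a superkey — split on DeviceID -> Region, giving {DeviceID, Region} and {BillingCycle, DeviceID, TowerID}.
{DeviceID, Region} has no BCNF violation.
{BillingCycle, DeviceID, TowerID} has no BCNF violation.
{IMEI, TowerID} has no BCNF violation.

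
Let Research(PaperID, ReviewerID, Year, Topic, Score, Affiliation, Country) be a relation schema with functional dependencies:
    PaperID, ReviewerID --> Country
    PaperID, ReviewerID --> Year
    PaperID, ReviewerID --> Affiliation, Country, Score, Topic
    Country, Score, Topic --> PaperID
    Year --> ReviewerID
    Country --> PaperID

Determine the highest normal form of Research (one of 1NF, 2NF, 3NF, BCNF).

3NF

Candidate keys: {Country, ReviewerID}, {Country, Year}, {PaperID, ReviewerID}, {PaperID, Year}. Prime attributes: {Country, PaperID, ReviewerID, Year}.
Country, Score, Topic --> PaperID: {Country, Score, Topic}⁺ = {Country, PaperID, Score, Topic}, which is not all of the attributes, so the left side is not a superkey — BCNF is violated.
Since {PaperID} ⊆ prime attributes and every other non-superkey FD also has a prime right side, the schema is in 3NF.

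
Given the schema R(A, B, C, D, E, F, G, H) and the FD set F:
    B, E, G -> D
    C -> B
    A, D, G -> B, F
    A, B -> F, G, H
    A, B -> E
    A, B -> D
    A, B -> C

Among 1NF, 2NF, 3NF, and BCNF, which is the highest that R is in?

3NF

Candidate keys: {A, B}, {A, C}, {A, D, G}. Prime attributes: {A, B, C, D, G}.
B, E, G -> D breaks BCNF: {B, E, G}⁺ = {B, D, E, G}, so {B, E, G} is not a superkey.
Since {D} ⊆ prime attributes and every other non-superkey FD also has a prime right side, the schema is in 3NF.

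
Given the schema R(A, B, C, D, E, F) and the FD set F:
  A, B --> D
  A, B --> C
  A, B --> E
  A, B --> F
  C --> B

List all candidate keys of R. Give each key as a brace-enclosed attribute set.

No FD produces {A}, so it must be in every candidate key.
{A, B} is a candidate key since {A, B}⁺ = {A, B, C, D, E, F} covers every attribute.
{A, C} is a candidate key since {A, C}⁺ = {A, B, C, D, E, F} covers every attribute.
These are minimal and exhaustive — every other superkey contains one of them.

{A, B}, {A, C}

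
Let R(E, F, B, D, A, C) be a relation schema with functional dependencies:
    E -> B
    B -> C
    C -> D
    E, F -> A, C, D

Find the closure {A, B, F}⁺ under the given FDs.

{A, B, C, D, F}

Start with {A, B, F}.
B -> C applies; add {C} → now {A, B, C, F}.
C -> D applies; add {D} → now {A, B, C, D, F}.
No further FD applies.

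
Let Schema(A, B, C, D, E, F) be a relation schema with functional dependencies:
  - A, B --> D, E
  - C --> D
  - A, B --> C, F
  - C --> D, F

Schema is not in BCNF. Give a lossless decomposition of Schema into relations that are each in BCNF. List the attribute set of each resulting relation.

{A, B, C, E}; {C, D, F}

Candidate key of the original relation: {A, B}.
Within {A, B, C, D, E, F}: {C}⁺ ∩ {A, B, C, D, E, F} = {C, D, F}, not the whole set, so C --> D, F violates BCNF; decompose into {C, D, F} and {A, B, C, E}.
{C, D, F} has no BCNF violation.
{A, B, C, E} has no BCNF violation.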